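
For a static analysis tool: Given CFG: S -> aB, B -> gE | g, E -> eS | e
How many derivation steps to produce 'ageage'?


Grammar: S -> aB, B -> gE | g, E -> eS | e
Deriving 'ageage':
Step 1: S -> aB => aB
Step 2: B -> gE => agE
Step 3: E -> eS => ageS
Step 4: S -> aB => ageaB
Step 5: B -> gE => ageagE
Step 6: E -> e => ageage
Total derivation steps: 6

6


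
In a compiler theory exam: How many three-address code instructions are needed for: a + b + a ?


Expression: a + b + a
Generating three-address code (respecting * over +/- precedence):
  Instruction 1: t1 = a + b
  Instruction 2: t2 = t1 + a
Total instructions: 2

2


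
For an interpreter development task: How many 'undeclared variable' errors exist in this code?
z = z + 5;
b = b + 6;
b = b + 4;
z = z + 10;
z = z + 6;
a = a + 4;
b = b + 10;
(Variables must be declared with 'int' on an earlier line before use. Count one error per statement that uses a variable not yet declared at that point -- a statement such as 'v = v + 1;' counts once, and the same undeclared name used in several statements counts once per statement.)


Scanning code line by line:
  Line 1: use 'z' -> ERROR (undeclared)
  Line 2: use 'b' -> ERROR (undeclared)
  Line 3: use 'b' -> ERROR (undeclared)
  Line 4: use 'z' -> ERROR (undeclared)
  Line 5: use 'z' -> ERROR (undeclared)
  Line 6: use 'a' -> ERROR (undeclared)
  Line 7: use 'b' -> ERROR (undeclared)
Total undeclared variable errors: 7

7


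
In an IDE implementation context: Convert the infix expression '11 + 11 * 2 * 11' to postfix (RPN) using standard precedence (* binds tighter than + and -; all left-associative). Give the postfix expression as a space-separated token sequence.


Applying the shunting-yard algorithm:
  Operand 11 -> output
  Push '+' onto operator stack -> op-stack: [+]
  Operand 11 -> output
  Push '*' onto operator stack -> op-stack: [+, *]
  Operand 2 -> output
  See '*' (prec 2); top '*' (prec 2) >= it -> pop '*' to output
  Push '*' onto operator stack -> op-stack: [+, *]
  Operand 11 -> output
  End of input: pop '*' to output
  End of input: pop '+' to output
Postfix result: 11 11 2 * 11 * +

11 11 2 * 11 * +


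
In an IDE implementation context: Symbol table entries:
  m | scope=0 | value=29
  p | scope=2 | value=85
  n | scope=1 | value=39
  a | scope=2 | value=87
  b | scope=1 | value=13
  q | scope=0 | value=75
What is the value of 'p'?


Searching symbol table for 'p':
  m | scope=0 | value=29
  p | scope=2 | value=85 <- MATCH
  n | scope=1 | value=39
  a | scope=2 | value=87
  b | scope=1 | value=13
  q | scope=0 | value=75
Found 'p' at scope 2 with value 85

85


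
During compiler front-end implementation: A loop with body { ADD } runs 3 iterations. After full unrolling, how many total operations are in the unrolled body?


Loop body operations: ADD (1 op per iteration)
Unrolling 3 iterations:
  Iteration 1: ADD (1 ops)
  Iteration 2: ADD (1 ops)
  Iteration 3: ADD (1 ops)
Total: 3 iterations * 1 ops/iter = 3 operations

3


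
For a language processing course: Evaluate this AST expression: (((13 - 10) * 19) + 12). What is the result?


Expression: (((13 - 10) * 19) + 12)
Evaluating step by step:
  13 - 10 = 3
  3 * 19 = 57
  57 + 12 = 69
Result: 69

69


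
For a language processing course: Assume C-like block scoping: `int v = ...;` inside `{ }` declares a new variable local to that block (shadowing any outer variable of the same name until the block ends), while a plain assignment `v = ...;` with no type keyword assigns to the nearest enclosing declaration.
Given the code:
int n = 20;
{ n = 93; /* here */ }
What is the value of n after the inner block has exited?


Analyzing scoping rules:
Outer scope: declares n = 20
Inner block: 'n = 93;' has no type keyword, so it is an assignment to the outer n (no shadowing)
The assignment changed the outer variable itself, so the new value persists after the block -> 93
Result: 93

93


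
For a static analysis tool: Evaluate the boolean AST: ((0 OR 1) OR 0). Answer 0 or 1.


Step 1: Evaluate inner node
  0 OR 1 = 1
Step 2: Evaluate root node
  1 OR 0 = 1

1


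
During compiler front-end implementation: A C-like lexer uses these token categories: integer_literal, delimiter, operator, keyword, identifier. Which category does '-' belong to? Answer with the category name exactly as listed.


Token: '-'
Checking categories:
  identifier: no
  integer_literal: no
  operator: YES
  keyword: no
  delimiter: no
Category: operator

operator


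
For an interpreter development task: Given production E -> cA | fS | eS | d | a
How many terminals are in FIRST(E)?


Production: E -> cA | fS | eS | d | a
Examining each alternative for leading terminals:
  E -> cA : first terminal = 'c'
  E -> fS : first terminal = 'f'
  E -> eS : first terminal = 'e'
  E -> d : first terminal = 'd'
  E -> a : first terminal = 'a'
FIRST(E) = {a, c, d, e, f}
Count: 5

5


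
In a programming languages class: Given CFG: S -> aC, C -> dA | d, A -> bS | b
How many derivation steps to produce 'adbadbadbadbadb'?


Grammar: S -> aC, C -> dA | d, A -> bS | b
Deriving 'adbadbadbadbadb':
Step 1: S -> aC => aC
Step 2: C -> dA => adA
Step 3: A -> bS => adbS
Step 4: S -> aC => adbaC
Step 5: C -> dA => adbadA
Step 6: A -> bS => adbadbS
Step 7: S -> aC => adbadbaC
Step 8: C -> dA => adbadbadA
Step 9: A -> bS => adbadbadbS
Step 10: S -> aC => adbadbadbaC
Step 11: C -> dA => adbadbadbadA
Step 12: A -> bS => adbadbadbadbS
Step 13: S -> aC => adbadbadbadbaC
Step 14: C -> dA => adbadbadbadbadA
Step 15: A -> b => adbadbadbadbadb
Total derivation steps: 15

15


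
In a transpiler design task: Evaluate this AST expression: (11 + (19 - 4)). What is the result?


Expression: (11 + (19 - 4))
Evaluating step by step:
  19 - 4 = 15
  11 + 15 = 26
Result: 26

26


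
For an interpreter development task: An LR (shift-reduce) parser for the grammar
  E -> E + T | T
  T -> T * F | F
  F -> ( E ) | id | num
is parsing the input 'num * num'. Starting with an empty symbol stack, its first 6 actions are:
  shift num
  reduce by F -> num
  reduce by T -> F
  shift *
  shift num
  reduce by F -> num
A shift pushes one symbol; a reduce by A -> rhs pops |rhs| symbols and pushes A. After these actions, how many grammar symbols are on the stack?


Tracking the symbol stack through each action:
  Action 1: shift 'num' : push -> stack = [num] (size 1)
  Action 2: reduce by F -> num : pop 1, push F -> stack = [F] (size 1)
  Action 3: reduce by T -> F : pop 1, push T -> stack = [T] (size 1)
  Action 4: shift '*' : push -> stack = [T, *] (size 2)
  Action 5: shift 'num' : push -> stack = [T, *, num] (size 3)
  Action 6: reduce by F -> num : pop 1, push F -> stack = [T, *, F] (size 3)
Final stack size: 3

3


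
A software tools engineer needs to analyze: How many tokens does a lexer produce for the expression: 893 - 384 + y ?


Scanning '893 - 384 + y'
Token 1: '893' -> integer_literal
Token 2: '-' -> operator
Token 3: '384' -> integer_literal
Token 4: '+' -> operator
Token 5: 'y' -> identifier
Total tokens: 5

5


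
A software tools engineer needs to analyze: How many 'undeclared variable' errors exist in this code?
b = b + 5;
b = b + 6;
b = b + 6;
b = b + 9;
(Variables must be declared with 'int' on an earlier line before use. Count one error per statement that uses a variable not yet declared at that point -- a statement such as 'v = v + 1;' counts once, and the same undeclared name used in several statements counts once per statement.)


Scanning code line by line:
  Line 1: use 'b' -> ERROR (undeclared)
  Line 2: use 'b' -> ERROR (undeclared)
  Line 3: use 'b' -> ERROR (undeclared)
  Line 4: use 'b' -> ERROR (undeclared)
Total undeclared variable errors: 4

4


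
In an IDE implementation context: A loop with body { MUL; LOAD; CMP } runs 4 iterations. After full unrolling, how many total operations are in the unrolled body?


Loop body operations: MUL, LOAD, CMP (3 ops per iteration)
Unrolling 4 iterations:
  Iteration 1: MUL, LOAD, CMP (3 ops)
  Iteration 2: MUL, LOAD, CMP (3 ops)
  Iteration 3: MUL, LOAD, CMP (3 ops)
  Iteration 4: MUL, LOAD, CMP (3 ops)
Total: 4 iterations * 3 ops/iter = 12 operations

12


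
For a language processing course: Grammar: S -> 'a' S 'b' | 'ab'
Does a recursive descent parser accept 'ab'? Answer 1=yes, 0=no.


Grammar accepts strings of the form a^n b^n (n >= 1)
Word: 'ab'
Counting: 1 a's and 1 b's
Check: 1 == 1? Yes
Derivation (S -> aSb applied 0 time(s), then S -> ab): S => ab
Accepted

1


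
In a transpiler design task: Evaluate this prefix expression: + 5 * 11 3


Parsing prefix expression: + 5 * 11 3
Step 1: Innermost operation '* 11 3'
  11 * 3 = 33
Step 2: Outer operation '+ 5 [33]'
  5 + 33 = 38

38


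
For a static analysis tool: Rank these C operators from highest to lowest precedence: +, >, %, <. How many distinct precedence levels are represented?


Looking up precedence for each operator:
  + -> precedence 5
  > -> precedence 4
  % -> precedence 6
  < -> precedence 4
Sorted highest to lowest: %, +, >, <
Distinct precedence values: [6, 5, 4]
Number of distinct levels: 3

3


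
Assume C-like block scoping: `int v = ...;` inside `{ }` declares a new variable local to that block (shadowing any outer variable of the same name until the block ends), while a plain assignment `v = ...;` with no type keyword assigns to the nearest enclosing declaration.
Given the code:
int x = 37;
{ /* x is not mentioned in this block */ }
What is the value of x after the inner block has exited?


Analyzing scoping rules:
Outer scope: declares x = 37
Inner block: x is neither redeclared nor assigned -> unchanged
After the block -> 37
Result: 37

37


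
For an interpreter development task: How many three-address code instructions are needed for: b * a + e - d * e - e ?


Expression: b * a + e - d * e - e
Generating three-address code (respecting * over +/- precedence):
  Instruction 1: t1 = b * a
  Instruction 2: t2 = d * e
  Instruction 3: t3 = t1 + e
  Instruction 4: t4 = t3 - t2
  Instruction 5: t5 = t4 - e
Total instructions: 5

5


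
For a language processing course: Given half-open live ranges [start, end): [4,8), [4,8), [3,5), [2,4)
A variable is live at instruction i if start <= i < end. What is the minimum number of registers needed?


Live ranges:
  Var0: [4, 8)
  Var1: [4, 8)
  Var2: [3, 5)
  Var3: [2, 4)
Sweep-line events (position, delta, active):
  pos=2 start -> active=1
  pos=3 start -> active=2
  pos=4 end -> active=1
  pos=4 start -> active=2
  pos=4 start -> active=3
  pos=5 end -> active=2
  pos=8 end -> active=1
  pos=8 end -> active=0
Maximum simultaneous active: 3
Minimum registers needed: 3

3


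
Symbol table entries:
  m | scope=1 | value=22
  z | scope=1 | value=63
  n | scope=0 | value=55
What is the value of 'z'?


Searching symbol table for 'z':
  m | scope=1 | value=22
  z | scope=1 | value=63 <- MATCH
  n | scope=0 | value=55
Found 'z' at scope 1 with value 63

63


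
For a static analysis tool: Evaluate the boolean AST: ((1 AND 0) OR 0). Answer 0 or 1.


Step 1: Evaluate inner node
  1 AND 0 = 0
Step 2: Evaluate root node
  0 OR 0 = 0

0


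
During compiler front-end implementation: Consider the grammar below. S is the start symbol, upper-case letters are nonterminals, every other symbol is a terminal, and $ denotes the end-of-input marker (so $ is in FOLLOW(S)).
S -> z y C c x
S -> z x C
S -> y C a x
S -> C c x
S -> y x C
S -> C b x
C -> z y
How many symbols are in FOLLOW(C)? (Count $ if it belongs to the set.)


S is the start symbol and does not occur in any rule body, so FOLLOW(S) = {$}.
Examining every occurrence of C in a rule body:
  S -> z y C c x : C is followed by terminal 'c' -> add 'c'
  S -> z x C : C is at the right end -> add FOLLOW(S) = {$}
  S -> y C a x : C is followed by terminal 'a' -> add 'a'
  S -> C c x : C is followed by terminal 'c' -> add 'c' (already in the set)
  S -> y x C : C is at the right end -> add FOLLOW(S) = {$} (already in the set)
  S -> C b x : C is followed by terminal 'b' -> add 'b'
  C -> z y : C does not occur in the body -> contributes nothing
FOLLOW(C) = {a, b, c, $}
Count: 4

4


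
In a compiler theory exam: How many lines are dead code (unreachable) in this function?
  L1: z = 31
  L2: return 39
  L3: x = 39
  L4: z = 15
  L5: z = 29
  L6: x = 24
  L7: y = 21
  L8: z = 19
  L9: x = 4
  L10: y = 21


Analyzing control flow:
  L1: reachable (before return)
  L2: reachable (return statement)
  L3: DEAD (after return at L2)
  L4: DEAD (after return at L2)
  L5: DEAD (after return at L2)
  L6: DEAD (after return at L2)
  L7: DEAD (after return at L2)
  L8: DEAD (after return at L2)
  L9: DEAD (after return at L2)
  L10: DEAD (after return at L2)
Return at L2, total lines = 10
Dead lines: L3 through L10
Count: 8

8


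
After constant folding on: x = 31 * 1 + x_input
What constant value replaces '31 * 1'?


Identifying constant sub-expression:
  Original: x = 31 * 1 + x_input
  31 and 1 are both compile-time constants
  Evaluating: 31 * 1 = 31
  After folding: x = 31 + x_input

31


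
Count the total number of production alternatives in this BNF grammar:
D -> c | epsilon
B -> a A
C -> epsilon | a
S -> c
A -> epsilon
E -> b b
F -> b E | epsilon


Counting alternatives per rule:
  D: 2 alternative(s)
  B: 1 alternative(s)
  C: 2 alternative(s)
  S: 1 alternative(s)
  A: 1 alternative(s)
  E: 1 alternative(s)
  F: 2 alternative(s)
Sum: 2 + 1 + 2 + 1 + 1 + 1 + 2 = 10

10


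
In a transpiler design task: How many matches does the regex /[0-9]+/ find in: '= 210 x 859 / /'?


Pattern: /[0-9]+/ (int literals)
Input: '= 210 x 859 / /'
Scanning for matches:
  Match 1: '210'
  Match 2: '859'
Total matches: 2

2


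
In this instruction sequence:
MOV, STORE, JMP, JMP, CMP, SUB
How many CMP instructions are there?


Scanning instruction sequence for CMP:
  Position 1: MOV
  Position 2: STORE
  Position 3: JMP
  Position 4: JMP
  Position 5: CMP <- MATCH
  Position 6: SUB
Matches at positions: [5]
Total CMP count: 1

1


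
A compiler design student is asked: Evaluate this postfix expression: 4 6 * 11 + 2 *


Processing tokens left to right:
Push 4, Push 6
Pop 4 and 6, compute 4 * 6 = 24, push 24
Push 11
Pop 24 and 11, compute 24 + 11 = 35, push 35
Push 2
Pop 35 and 2, compute 35 * 2 = 70, push 70
Stack result: 70

70


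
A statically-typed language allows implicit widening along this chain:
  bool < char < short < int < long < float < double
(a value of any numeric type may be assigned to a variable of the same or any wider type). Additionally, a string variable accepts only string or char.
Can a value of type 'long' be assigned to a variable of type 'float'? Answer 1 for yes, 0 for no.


Target variable type: float
Source value type: long
Numeric ranks: long=4, float=5
Widening allowed iff rank(source) <= rank(target): 4 <= 5? Yes
Result: 1

1


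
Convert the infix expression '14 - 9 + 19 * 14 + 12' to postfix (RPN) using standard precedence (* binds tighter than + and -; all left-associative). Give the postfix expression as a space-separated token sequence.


Applying the shunting-yard algorithm:
  Operand 14 -> output
  Push '-' onto operator stack -> op-stack: [-]
  Operand 9 -> output
  See '+' (prec 1); top '-' (prec 1) >= it -> pop '-' to output
  Push '+' onto operator stack -> op-stack: [+]
  Operand 19 -> output
  Push '*' onto operator stack -> op-stack: [+, *]
  Operand 14 -> output
  See '+' (prec 1); top '*' (prec 2) >= it -> pop '*' to output
  See '+' (prec 1); top '+' (prec 1) >= it -> pop '+' to output
  Push '+' onto operator stack -> op-stack: [+]
  Operand 12 -> output
  End of input: pop '+' to output
Postfix result: 14 9 - 19 14 * + 12 +

14 9 - 19 14 * + 12 +


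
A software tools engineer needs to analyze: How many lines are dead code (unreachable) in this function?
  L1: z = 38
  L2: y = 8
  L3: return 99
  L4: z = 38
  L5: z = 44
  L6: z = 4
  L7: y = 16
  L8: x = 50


Analyzing control flow:
  L1: reachable (before return)
  L2: reachable (before return)
  L3: reachable (return statement)
  L4: DEAD (after return at L3)
  L5: DEAD (after return at L3)
  L6: DEAD (after return at L3)
  L7: DEAD (after return at L3)
  L8: DEAD (after return at L3)
Return at L3, total lines = 8
Dead lines: L4 through L8
Count: 5

5


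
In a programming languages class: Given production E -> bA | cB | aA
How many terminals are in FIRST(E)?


Production: E -> bA | cB | aA
Examining each alternative for leading terminals:
  E -> bA : first terminal = 'b'
  E -> cB : first terminal = 'c'
  E -> aA : first terminal = 'a'
FIRST(E) = {a, b, c}
Count: 3

3


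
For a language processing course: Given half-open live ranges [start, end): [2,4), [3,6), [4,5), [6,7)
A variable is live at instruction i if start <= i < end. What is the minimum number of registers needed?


Live ranges:
  Var0: [2, 4)
  Var1: [3, 6)
  Var2: [4, 5)
  Var3: [6, 7)
Sweep-line events (position, delta, active):
  pos=2 start -> active=1
  pos=3 start -> active=2
  pos=4 end -> active=1
  pos=4 start -> active=2
  pos=5 end -> active=1
  pos=6 end -> active=0
  pos=6 start -> active=1
  pos=7 end -> active=0
Maximum simultaneous active: 2
Minimum registers needed: 2

2


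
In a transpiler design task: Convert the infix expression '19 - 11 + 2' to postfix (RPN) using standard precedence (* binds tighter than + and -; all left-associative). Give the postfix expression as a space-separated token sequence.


Applying the shunting-yard algorithm:
  Operand 19 -> output
  Push '-' onto operator stack -> op-stack: [-]
  Operand 11 -> output
  See '+' (prec 1); top '-' (prec 1) >= it -> pop '-' to output
  Push '+' onto operator stack -> op-stack: [+]
  Operand 2 -> output
  End of input: pop '+' to output
Postfix result: 19 11 - 2 +

19 11 - 2 +


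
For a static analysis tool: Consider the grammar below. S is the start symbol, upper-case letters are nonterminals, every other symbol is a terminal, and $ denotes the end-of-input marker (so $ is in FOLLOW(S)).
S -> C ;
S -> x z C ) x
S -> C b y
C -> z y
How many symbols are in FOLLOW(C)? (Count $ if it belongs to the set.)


S is the start symbol and does not occur in any rule body, so FOLLOW(S) = {$}.
Examining every occurrence of C in a rule body:
  S -> C ; : C is followed by terminal ';' -> add ';'
  S -> x z C ) x : C is followed by terminal ')' -> add ')'
  S -> C b y : C is followed by terminal 'b' -> add 'b'
  C -> z y : C does not occur in the body -> contributes nothing
FOLLOW(C) = {), ;, b}
Count: 3

3


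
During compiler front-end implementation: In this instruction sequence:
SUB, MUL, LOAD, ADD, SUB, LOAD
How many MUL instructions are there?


Scanning instruction sequence for MUL:
  Position 1: SUB
  Position 2: MUL <- MATCH
  Position 3: LOAD
  Position 4: ADD
  Position 5: SUB
  Position 6: LOAD
Matches at positions: [2]
Total MUL count: 1

1


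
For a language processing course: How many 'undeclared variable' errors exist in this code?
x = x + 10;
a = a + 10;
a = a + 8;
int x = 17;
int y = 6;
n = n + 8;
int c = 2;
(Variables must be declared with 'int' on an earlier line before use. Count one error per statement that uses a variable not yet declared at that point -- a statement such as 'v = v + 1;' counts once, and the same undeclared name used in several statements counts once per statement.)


Scanning code line by line:
  Line 1: use 'x' -> ERROR (undeclared)
  Line 2: use 'a' -> ERROR (undeclared)
  Line 3: use 'a' -> ERROR (undeclared)
  Line 4: declare 'x' -> declared = ['x']
  Line 5: declare 'y' -> declared = ['x', 'y']
  Line 6: use 'n' -> ERROR (undeclared)
  Line 7: declare 'c' -> declared = ['c', 'x', 'y']
Total undeclared variable errors: 4

4


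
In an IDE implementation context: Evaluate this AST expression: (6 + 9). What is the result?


Expression: (6 + 9)
Evaluating step by step:
  6 + 9 = 15
Result: 15

15


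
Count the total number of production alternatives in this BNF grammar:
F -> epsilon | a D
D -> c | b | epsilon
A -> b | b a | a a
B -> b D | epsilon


Counting alternatives per rule:
  F: 2 alternative(s)
  D: 3 alternative(s)
  A: 3 alternative(s)
  B: 2 alternative(s)
Sum: 2 + 3 + 3 + 2 = 10

10


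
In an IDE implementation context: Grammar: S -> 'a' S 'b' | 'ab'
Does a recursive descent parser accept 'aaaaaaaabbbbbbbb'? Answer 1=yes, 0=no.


Grammar accepts strings of the form a^n b^n (n >= 1)
Word: 'aaaaaaaabbbbbbbb'
Counting: 8 a's and 8 b's
Check: 8 == 8? Yes
Derivation (S -> aSb applied 7 time(s), then S -> ab): S => aSb => aaSbb => aaaSbbb => aaaaSbbbb => aaaaaSbbbbb => aaaaaaSbbbbbb => aaaaaaaSbbbbbbb => aaaaaaaabbbbbbbb
Accepted

1


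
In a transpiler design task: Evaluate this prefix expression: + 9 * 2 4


Parsing prefix expression: + 9 * 2 4
Step 1: Innermost operation '* 2 4'
  2 * 4 = 8
Step 2: Outer operation '+ 9 [8]'
  9 + 8 = 17

17


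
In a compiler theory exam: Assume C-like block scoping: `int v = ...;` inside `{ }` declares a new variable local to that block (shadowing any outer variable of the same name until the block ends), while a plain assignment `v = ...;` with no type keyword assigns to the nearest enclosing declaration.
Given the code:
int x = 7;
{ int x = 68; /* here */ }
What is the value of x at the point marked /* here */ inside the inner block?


Analyzing scoping rules:
Outer scope: declares x = 7
Inner block: 'int x = 68;' declares a NEW x that shadows the outer one
Inside the block the inner declaration is in scope -> 68
Result: 68

68


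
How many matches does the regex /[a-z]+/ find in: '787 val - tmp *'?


Pattern: /[a-z]+/ (identifiers)
Input: '787 val - tmp *'
Scanning for matches:
  Match 1: 'val'
  Match 2: 'tmp'
Total matches: 2

2


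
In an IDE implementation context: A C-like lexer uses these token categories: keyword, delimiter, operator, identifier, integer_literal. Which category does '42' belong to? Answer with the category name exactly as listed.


Token: '42'
Checking categories:
  identifier: no
  integer_literal: YES
  operator: no
  keyword: no
  delimiter: no
Category: integer_literal

integer_literal


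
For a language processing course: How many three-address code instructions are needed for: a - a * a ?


Expression: a - a * a
Generating three-address code (respecting * over +/- precedence):
  Instruction 1: t1 = a * a
  Instruction 2: t2 = a - t1
Total instructions: 2

2


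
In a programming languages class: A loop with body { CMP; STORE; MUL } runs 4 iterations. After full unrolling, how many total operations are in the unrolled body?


Loop body operations: CMP, STORE, MUL (3 ops per iteration)
Unrolling 4 iterations:
  Iteration 1: CMP, STORE, MUL (3 ops)
  Iteration 2: CMP, STORE, MUL (3 ops)
  Iteration 3: CMP, STORE, MUL (3 ops)
  Iteration 4: CMP, STORE, MUL (3 ops)
Total: 4 iterations * 3 ops/iter = 12 operations

12


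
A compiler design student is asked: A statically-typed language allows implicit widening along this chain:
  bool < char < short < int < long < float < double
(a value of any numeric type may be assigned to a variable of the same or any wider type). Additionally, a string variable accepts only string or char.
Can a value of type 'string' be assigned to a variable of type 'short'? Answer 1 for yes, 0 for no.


Target variable type: short
Source value type: string
Rule: string cannot widen to any numeric type
Result: 0

0


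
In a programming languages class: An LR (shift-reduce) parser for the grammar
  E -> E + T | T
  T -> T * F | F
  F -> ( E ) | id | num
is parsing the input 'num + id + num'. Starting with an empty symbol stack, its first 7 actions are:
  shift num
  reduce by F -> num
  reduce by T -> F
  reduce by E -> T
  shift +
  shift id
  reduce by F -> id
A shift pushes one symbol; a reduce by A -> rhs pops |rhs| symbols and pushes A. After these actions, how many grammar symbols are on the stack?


Tracking the symbol stack through each action:
  Action 1: shift 'num' : push -> stack = [num] (size 1)
  Action 2: reduce by F -> num : pop 1, push F -> stack = [F] (size 1)
  Action 3: reduce by T -> F : pop 1, push T -> stack = [T] (size 1)
  Action 4: reduce by E -> T : pop 1, push E -> stack = [E] (size 1)
  Action 5: shift '+' : push -> stack = [E, +] (size 2)
  Action 6: shift 'id' : push -> stack = [E, +, id] (size 3)
  Action 7: reduce by F -> id : pop 1, push F -> stack = [E, +, F] (size 3)
Final stack size: 3

3


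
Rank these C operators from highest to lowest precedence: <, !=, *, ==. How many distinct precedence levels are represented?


Looking up precedence for each operator:
  < -> precedence 4
  != -> precedence 3
  * -> precedence 6
  == -> precedence 3
Sorted highest to lowest: *, <, !=, ==
Distinct precedence values: [6, 4, 3]
Number of distinct levels: 3

3


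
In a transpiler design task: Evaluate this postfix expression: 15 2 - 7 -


Processing tokens left to right:
Push 15, Push 2
Pop 15 and 2, compute 15 - 2 = 13, push 13
Push 7
Pop 13 and 7, compute 13 - 7 = 6, push 6
Stack result: 6

6


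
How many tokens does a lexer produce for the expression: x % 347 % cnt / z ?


Scanning 'x % 347 % cnt / z'
Token 1: 'x' -> identifier
Token 2: '%' -> operator
Token 3: '347' -> integer_literal
Token 4: '%' -> operator
Token 5: 'cnt' -> identifier
Token 6: '/' -> operator
Token 7: 'z' -> identifier
Total tokens: 7

7


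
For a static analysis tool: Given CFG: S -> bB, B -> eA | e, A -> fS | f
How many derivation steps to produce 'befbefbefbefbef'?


Grammar: S -> bB, B -> eA | e, A -> fS | f
Deriving 'befbefbefbefbef':
Step 1: S -> bB => bB
Step 2: B -> eA => beA
Step 3: A -> fS => befS
Step 4: S -> bB => befbB
Step 5: B -> eA => befbeA
Step 6: A -> fS => befbefS
Step 7: S -> bB => befbefbB
Step 8: B -> eA => befbefbeA
Step 9: A -> fS => befbefbefS
Step 10: S -> bB => befbefbefbB
Step 11: B -> eA => befbefbefbeA
Step 12: A -> fS => befbefbefbefS
Step 13: S -> bB => befbefbefbefbB
Step 14: B -> eA => befbefbefbefbeA
Step 15: A -> f => befbefbefbefbef
Total derivation steps: 15

15


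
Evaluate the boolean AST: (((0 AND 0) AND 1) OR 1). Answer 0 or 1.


Step 1: Evaluate inner node
  0 AND 0 = 0
Step 2: Evaluate next node
  0 AND 1 = 0
Step 3: Evaluate root node
  0 OR 1 = 1

1


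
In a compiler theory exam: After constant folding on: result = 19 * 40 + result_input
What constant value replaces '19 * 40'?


Identifying constant sub-expression:
  Original: result = 19 * 40 + result_input
  19 and 40 are both compile-time constants
  Evaluating: 19 * 40 = 760
  After folding: result = 760 + result_input

760


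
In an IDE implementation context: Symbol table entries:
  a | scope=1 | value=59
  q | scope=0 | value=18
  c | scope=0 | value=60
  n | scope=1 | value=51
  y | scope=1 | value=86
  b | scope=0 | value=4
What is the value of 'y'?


Searching symbol table for 'y':
  a | scope=1 | value=59
  q | scope=0 | value=18
  c | scope=0 | value=60
  n | scope=1 | value=51
  y | scope=1 | value=86 <- MATCH
  b | scope=0 | value=4
Found 'y' at scope 1 with value 86

86


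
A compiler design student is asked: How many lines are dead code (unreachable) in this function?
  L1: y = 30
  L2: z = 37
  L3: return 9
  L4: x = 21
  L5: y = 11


Analyzing control flow:
  L1: reachable (before return)
  L2: reachable (before return)
  L3: reachable (return statement)
  L4: DEAD (after return at L3)
  L5: DEAD (after return at L3)
Return at L3, total lines = 5
Dead lines: L4 through L5
Count: 2

2


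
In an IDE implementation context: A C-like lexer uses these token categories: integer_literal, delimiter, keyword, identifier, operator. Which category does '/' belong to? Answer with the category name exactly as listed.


Token: '/'
Checking categories:
  identifier: no
  integer_literal: no
  operator: YES
  keyword: no
  delimiter: no
Category: operator

operator


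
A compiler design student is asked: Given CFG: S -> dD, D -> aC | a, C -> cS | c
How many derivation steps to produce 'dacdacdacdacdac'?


Grammar: S -> dD, D -> aC | a, C -> cS | c
Deriving 'dacdacdacdacdac':
Step 1: S -> dD => dD
Step 2: D -> aC => daC
Step 3: C -> cS => dacS
Step 4: S -> dD => dacdD
Step 5: D -> aC => dacdaC
Step 6: C -> cS => dacdacS
Step 7: S -> dD => dacdacdD
Step 8: D -> aC => dacdacdaC
Step 9: C -> cS => dacdacdacS
Step 10: S -> dD => dacdacdacdD
Step 11: D -> aC => dacdacdacdaC
Step 12: C -> cS => dacdacdacdacS
Step 13: S -> dD => dacdacdacdacdD
Step 14: D -> aC => dacdacdacdacdaC
Step 15: C -> c => dacdacdacdacdac
Total derivation steps: 15

15


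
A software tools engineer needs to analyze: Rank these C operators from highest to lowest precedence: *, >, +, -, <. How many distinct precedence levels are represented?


Looking up precedence for each operator:
  * -> precedence 6
  > -> precedence 4
  + -> precedence 5
  - -> precedence 5
  < -> precedence 4
Sorted highest to lowest: *, +, -, >, <
Distinct precedence values: [6, 5, 4]
Number of distinct levels: 3

3


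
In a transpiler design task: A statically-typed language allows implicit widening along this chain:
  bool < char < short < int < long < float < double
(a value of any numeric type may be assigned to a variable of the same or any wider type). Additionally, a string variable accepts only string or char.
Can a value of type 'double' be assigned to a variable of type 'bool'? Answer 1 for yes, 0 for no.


Target variable type: bool
Source value type: double
Numeric ranks: double=6, bool=0
Widening allowed iff rank(source) <= rank(target): 6 <= 0? No
Result: 0

0


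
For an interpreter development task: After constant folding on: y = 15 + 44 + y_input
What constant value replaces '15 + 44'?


Identifying constant sub-expression:
  Original: y = 15 + 44 + y_input
  15 and 44 are both compile-time constants
  Evaluating: 15 + 44 = 59
  After folding: y = 59 + y_input

59


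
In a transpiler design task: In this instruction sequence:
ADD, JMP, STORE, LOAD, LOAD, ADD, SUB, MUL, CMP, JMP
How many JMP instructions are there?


Scanning instruction sequence for JMP:
  Position 1: ADD
  Position 2: JMP <- MATCH
  Position 3: STORE
  Position 4: LOAD
  Position 5: LOAD
  Position 6: ADD
  Position 7: SUB
  Position 8: MUL
  Position 9: CMP
  Position 10: JMP <- MATCH
Matches at positions: [2, 10]
Total JMP count: 2

2


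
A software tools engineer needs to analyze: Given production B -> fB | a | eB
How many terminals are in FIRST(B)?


Production: B -> fB | a | eB
Examining each alternative for leading terminals:
  B -> fB : first terminal = 'f'
  B -> a : first terminal = 'a'
  B -> eB : first terminal = 'e'
FIRST(B) = {a, e, f}
Count: 3

3


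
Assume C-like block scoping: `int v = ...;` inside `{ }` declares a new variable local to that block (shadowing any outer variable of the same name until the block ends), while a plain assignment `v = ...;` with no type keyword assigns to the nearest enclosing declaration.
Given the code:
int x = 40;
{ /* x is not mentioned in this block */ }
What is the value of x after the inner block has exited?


Analyzing scoping rules:
Outer scope: declares x = 40
Inner block: x is neither redeclared nor assigned -> unchanged
After the block -> 40
Result: 40

40


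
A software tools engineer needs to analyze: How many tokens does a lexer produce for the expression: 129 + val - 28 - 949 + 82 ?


Scanning '129 + val - 28 - 949 + 82'
Token 1: '129' -> integer_literal
Token 2: '+' -> operator
Token 3: 'val' -> identifier
Token 4: '-' -> operator
Token 5: '28' -> integer_literal
Token 6: '-' -> operator
Token 7: '949' -> integer_literal
Token 8: '+' -> operator
Token 9: '82' -> integer_literal
Total tokens: 9

9


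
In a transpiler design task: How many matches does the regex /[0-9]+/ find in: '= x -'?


Pattern: /[0-9]+/ (int literals)
Input: '= x -'
Scanning for matches:
Total matches: 0

0


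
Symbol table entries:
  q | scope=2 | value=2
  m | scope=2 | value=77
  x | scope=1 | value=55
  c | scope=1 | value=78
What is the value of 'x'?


Searching symbol table for 'x':
  q | scope=2 | value=2
  m | scope=2 | value=77
  x | scope=1 | value=55 <- MATCH
  c | scope=1 | value=78
Found 'x' at scope 1 with value 55

55


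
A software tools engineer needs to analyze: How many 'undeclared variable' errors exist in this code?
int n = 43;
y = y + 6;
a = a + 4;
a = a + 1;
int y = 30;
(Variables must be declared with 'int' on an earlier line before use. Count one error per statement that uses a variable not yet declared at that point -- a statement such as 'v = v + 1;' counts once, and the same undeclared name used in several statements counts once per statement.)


Scanning code line by line:
  Line 1: declare 'n' -> declared = ['n']
  Line 2: use 'y' -> ERROR (undeclared)
  Line 3: use 'a' -> ERROR (undeclared)
  Line 4: use 'a' -> ERROR (undeclared)
  Line 5: declare 'y' -> declared = ['n', 'y']
Total undeclared variable errors: 3

3


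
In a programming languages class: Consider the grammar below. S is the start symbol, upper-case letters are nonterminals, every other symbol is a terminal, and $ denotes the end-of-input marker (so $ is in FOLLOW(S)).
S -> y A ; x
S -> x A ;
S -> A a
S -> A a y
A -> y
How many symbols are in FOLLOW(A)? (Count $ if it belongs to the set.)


S is the start symbol and does not occur in any rule body, so FOLLOW(S) = {$}.
Examining every occurrence of A in a rule body:
  S -> y A ; x : A is followed by terminal ';' -> add ';'
  S -> x A ; : A is followed by terminal ';' -> add ';' (already in the set)
  S -> A a : A is followed by terminal 'a' -> add 'a'
  S -> A a y : A is followed by terminal 'a' -> add 'a' (already in the set)
  A -> y : A does not occur in the body -> contributes nothing
FOLLOW(A) = {;, a}
Count: 2

2


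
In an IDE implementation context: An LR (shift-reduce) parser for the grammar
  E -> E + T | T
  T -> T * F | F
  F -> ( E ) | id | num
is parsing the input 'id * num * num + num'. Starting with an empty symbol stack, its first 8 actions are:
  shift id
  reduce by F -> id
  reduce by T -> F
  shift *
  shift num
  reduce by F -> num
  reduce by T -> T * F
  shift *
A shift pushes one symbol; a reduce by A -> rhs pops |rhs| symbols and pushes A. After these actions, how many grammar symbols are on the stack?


Tracking the symbol stack through each action:
  Action 1: shift 'id' : push -> stack = [id] (size 1)
  Action 2: reduce by F -> id : pop 1, push F -> stack = [F] (size 1)
  Action 3: reduce by T -> F : pop 1, push T -> stack = [T] (size 1)
  Action 4: shift '*' : push -> stack = [T, *] (size 2)
  Action 5: shift 'num' : push -> stack = [T, *, num] (size 3)
  Action 6: reduce by F -> num : pop 1, push F -> stack = [T, *, F] (size 3)
  Action 7: reduce by T -> T * F : pop 3, push T -> stack = [T] (size 1)
  Action 8: shift '*' : push -> stack = [T, *] (size 2)
Final stack size: 2

2


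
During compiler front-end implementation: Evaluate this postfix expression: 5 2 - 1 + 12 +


Processing tokens left to right:
Push 5, Push 2
Pop 5 and 2, compute 5 - 2 = 3, push 3
Push 1
Pop 3 and 1, compute 3 + 1 = 4, push 4
Push 12
Pop 4 and 12, compute 4 + 12 = 16, push 16
Stack result: 16

16


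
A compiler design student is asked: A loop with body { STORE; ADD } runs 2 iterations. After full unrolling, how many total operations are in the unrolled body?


Loop body operations: STORE, ADD (2 ops per iteration)
Unrolling 2 iterations:
  Iteration 1: STORE, ADD (2 ops)
  Iteration 2: STORE, ADD (2 ops)
Total: 2 iterations * 2 ops/iter = 4 operations

4


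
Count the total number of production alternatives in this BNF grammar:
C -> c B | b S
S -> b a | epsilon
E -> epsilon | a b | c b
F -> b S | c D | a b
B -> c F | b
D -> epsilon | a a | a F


Counting alternatives per rule:
  C: 2 alternative(s)
  S: 2 alternative(s)
  E: 3 alternative(s)
  F: 3 alternative(s)
  B: 2 alternative(s)
  D: 3 alternative(s)
Sum: 2 + 2 + 3 + 3 + 2 + 3 = 15

15


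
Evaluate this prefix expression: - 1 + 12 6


Parsing prefix expression: - 1 + 12 6
Step 1: Innermost operation '+ 12 6'
  12 + 6 = 18
Step 2: Outer operation '- 1 [18]'
  1 - 18 = -17

-17


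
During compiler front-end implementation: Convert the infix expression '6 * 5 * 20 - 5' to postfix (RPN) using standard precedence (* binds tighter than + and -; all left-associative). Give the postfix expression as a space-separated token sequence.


Applying the shunting-yard algorithm:
  Operand 6 -> output
  Push '*' onto operator stack -> op-stack: [*]
  Operand 5 -> output
  See '*' (prec 2); top '*' (prec 2) >= it -> pop '*' to output
  Push '*' onto operator stack -> op-stack: [*]
  Operand 20 -> output
  See '-' (prec 1); top '*' (prec 2) >= it -> pop '*' to output
  Push '-' onto operator stack -> op-stack: [-]
  Operand 5 -> output
  End of input: pop '-' to output
Postfix result: 6 5 * 20 * 5 -

6 5 * 20 * 5 -


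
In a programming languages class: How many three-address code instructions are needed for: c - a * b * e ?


Expression: c - a * b * e
Generating three-address code (respecting * over +/- precedence):
  Instruction 1: t1 = a * b
  Instruction 2: t2 = t1 * e
  Instruction 3: t3 = c - t2
Total instructions: 3

3


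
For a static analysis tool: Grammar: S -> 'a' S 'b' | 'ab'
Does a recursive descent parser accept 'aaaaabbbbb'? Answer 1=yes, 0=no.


Grammar accepts strings of the form a^n b^n (n >= 1)
Word: 'aaaaabbbbb'
Counting: 5 a's and 5 b's
Check: 5 == 5? Yes
Derivation (S -> aSb applied 4 time(s), then S -> ab): S => aSb => aaSbb => aaaSbbb => aaaaSbbbb => aaaaabbbbb
Accepted

1


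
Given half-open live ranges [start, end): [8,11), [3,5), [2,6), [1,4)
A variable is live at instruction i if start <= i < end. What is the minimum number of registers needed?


Live ranges:
  Var0: [8, 11)
  Var1: [3, 5)
  Var2: [2, 6)
  Var3: [1, 4)
Sweep-line events (position, delta, active):
  pos=1 start -> active=1
  pos=2 start -> active=2
  pos=3 start -> active=3
  pos=4 end -> active=2
  pos=5 end -> active=1
  pos=6 end -> active=0
  pos=8 start -> active=1
  pos=11 end -> active=0
Maximum simultaneous active: 3
Minimum registers needed: 3

3


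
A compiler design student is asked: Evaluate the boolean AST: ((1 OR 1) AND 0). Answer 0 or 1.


Step 1: Evaluate inner node
  1 OR 1 = 1
Step 2: Evaluate root node
  1 AND 0 = 0

0


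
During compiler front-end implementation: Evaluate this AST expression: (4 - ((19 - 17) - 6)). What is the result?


Expression: (4 - ((19 - 17) - 6))
Evaluating step by step:
  19 - 17 = 2
  2 - 6 = -4
  4 - -4 = 8
Result: 8

8


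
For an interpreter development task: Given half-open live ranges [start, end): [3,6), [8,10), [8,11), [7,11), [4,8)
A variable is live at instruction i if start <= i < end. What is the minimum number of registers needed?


Live ranges:
  Var0: [3, 6)
  Var1: [8, 10)
  Var2: [8, 11)
  Var3: [7, 11)
  Var4: [4, 8)
Sweep-line events (position, delta, active):
  pos=3 start -> active=1
  pos=4 start -> active=2
  pos=6 end -> active=1
  pos=7 start -> active=2
  pos=8 end -> active=1
  pos=8 start -> active=2
  pos=8 start -> active=3
  pos=10 end -> active=2
  pos=11 end -> active=1
  pos=11 end -> active=0
Maximum simultaneous active: 3
Minimum registers needed: 3

3


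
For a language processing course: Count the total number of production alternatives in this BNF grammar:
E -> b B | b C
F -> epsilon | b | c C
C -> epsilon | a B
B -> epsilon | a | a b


Counting alternatives per rule:
  E: 2 alternative(s)
  F: 3 alternative(s)
  C: 2 alternative(s)
  B: 3 alternative(s)
Sum: 2 + 3 + 2 + 3 = 10

10


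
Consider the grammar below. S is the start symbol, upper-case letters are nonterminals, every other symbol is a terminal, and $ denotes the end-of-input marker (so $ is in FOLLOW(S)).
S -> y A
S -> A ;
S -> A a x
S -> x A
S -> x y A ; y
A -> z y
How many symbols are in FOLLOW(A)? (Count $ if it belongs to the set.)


S is the start symbol and does not occur in any rule body, so FOLLOW(S) = {$}.
Examining every occurrence of A in a rule body:
  S -> y A : A is at the right end -> add FOLLOW(S) = {$}
  S -> A ; : A is followed by terminal ';' -> add ';'
  S -> A a x : A is followed by terminal 'a' -> add 'a'
  S -> x A : A is at the right end -> add FOLLOW(S) = {$} (already in the set)
  S -> x y A ; y : A is followed by terminal ';' -> add ';' (already in the set)
  A -> z y : A does not occur in the body -> contributes nothing
FOLLOW(A) = {;, a, $}
Count: 3

3
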